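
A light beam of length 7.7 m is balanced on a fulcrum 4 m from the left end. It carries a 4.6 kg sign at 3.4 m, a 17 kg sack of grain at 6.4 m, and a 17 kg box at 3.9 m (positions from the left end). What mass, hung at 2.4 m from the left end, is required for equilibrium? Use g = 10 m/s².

Taking torques about the fulcrum (at 4 m from the left end):
Sign: 4.6 × 10 = 46 N down at 3.4 m → arm 0.6 m, τ = 46 × 0.6 = 27.6 N·m counterclockwise.
Sack of grain: 17 × 10 = 170 N down at 6.4 m → arm 2.4 m, τ = 170 × 2.4 = 408 N·m clockwise.
Box: 17 × 10 = 170 N down at 3.9 m → arm 0.1 m, τ = 170 × 0.1 = 17 N·m counterclockwise.
Net moment of known loads = 363.4 N·m clockwise.
An unknown mass m at 2.4 m has arm 1.6 m; its moment is m·g·1.6 counterclockwise.
For rotational equilibrium, m × 10 × 1.6 = 363.4, so m = 363.4 / (10 × 1.6) = 22.7 kg.

m ≈ 22.7 kg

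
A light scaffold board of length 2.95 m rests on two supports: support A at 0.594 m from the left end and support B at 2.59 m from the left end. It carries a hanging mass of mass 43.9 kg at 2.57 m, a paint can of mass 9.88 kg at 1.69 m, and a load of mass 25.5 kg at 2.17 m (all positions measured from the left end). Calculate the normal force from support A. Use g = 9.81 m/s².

Taking torques about support B:
Hanging mass: 43.9 × 9.81 = 430.7 N down at 2.57 m → arm 0.02 m, τ = 430.7 × 0.02 = 8.614 N·m counterclockwise.
Paint can: 9.88 × 9.81 = 96.92 N down at 1.69 m → arm 0.9 m, τ = 96.92 × 0.9 = 87.23 N·m counterclockwise.
Load: 25.5 × 9.81 = 250.2 N down at 2.17 m → arm 0.42 m, τ = 250.2 × 0.42 = 105.1 N·m counterclockwise.
Net load moment about support B = 200.9 N·m counterclockwise.
Reaction R at support A is upward at 0.594 m, arm 1.996 m → moment R × 1.996 clockwise.
For rotational equilibrium, R × 1.996 = 200.9, so R = 101 N.

R_A ≈ 101 N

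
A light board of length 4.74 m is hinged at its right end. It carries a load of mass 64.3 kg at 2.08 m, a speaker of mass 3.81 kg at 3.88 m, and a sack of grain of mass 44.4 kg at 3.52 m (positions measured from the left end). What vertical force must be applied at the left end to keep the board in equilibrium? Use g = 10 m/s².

F ≈ 482 N

Taking torques about the right end:
Load: 64.3 × 10 = 643 N down at 2.08 m → arm 2.66 m, τ = 643 × 2.66 = 1710 N·m counterclockwise.
Speaker: 3.81 × 10 = 38.1 N down at 3.88 m → arm 0.86 m, τ = 38.1 × 0.86 = 32.77 N·m counterclockwise.
Sack of grain: 44.4 × 10 = 444 N down at 3.52 m → arm 1.22 m, τ = 444 × 1.22 = 541.7 N·m counterclockwise.
Net moment of the loads = 2284 N·m counterclockwise.
The upward force F acts at the left end, arm 4.74 m, giving F × 4.74 clockwise.
Balancing moments: F × 4.74 = 2284, giving F = 2284 / 4.74 = 482 N.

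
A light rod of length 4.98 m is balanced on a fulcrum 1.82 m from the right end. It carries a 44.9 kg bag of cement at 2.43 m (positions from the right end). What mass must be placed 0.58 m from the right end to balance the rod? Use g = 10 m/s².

About the fulcrum (at 1.82 m from the right end):
Bag of cement: 44.9 × 10 = 449 N down at 2.43 m → arm 0.61 m, τ = 449 × 0.61 = 273.9 N·m counterclockwise.
Net moment of known loads = 273.9 N·m counterclockwise.
An unknown mass m at 0.58 m has arm 1.24 m; its moment is m·g·1.24 clockwise.
Setting net torque to zero: m × 10 × 1.24 = 273.9 → m = 273.9 / (10 × 1.24) = 22.1 kg.

m ≈ 22.1 kg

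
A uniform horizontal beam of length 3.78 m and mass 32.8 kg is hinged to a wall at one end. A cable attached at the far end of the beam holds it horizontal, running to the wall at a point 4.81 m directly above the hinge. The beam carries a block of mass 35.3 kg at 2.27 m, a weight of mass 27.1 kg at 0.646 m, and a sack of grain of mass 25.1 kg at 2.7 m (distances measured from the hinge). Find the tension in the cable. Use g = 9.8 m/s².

Taking torques about the hinge:
Beam weight: 32.8 × 9.8 = 321.4 N down at 1.89 m → arm 1.89 m, τ = 321.4 × 1.89 = 607.4 N·m clockwise.
Block: 35.3 × 9.8 = 345.9 N down at 2.27 m → arm 2.27 m, τ = 345.9 × 2.27 = 785.2 N·m clockwise.
Weight: 27.1 × 9.8 = 265.6 N down at 0.646 m → arm 0.646 m, τ = 265.6 × 0.646 = 171.6 N·m clockwise.
Sack of grain: 25.1 × 9.8 = 246 N down at 2.7 m → arm 2.7 m, τ = 246 × 2.7 = 664.2 N·m clockwise.
Total clockwise load moment = 2228 N·m.
The cable tension T acts at 3.78 m; only its component perpendicular to the beam, T sinθ, produces torque. sinθ = h/√(h²+d²) = 4.81/√(4.81²+3.78²) = 0.7863.
Setting net torque to zero: T × 3.78 × 0.7863 = 2228 → T = 2228 / 2.972 = 750 N.

T ≈ 750 N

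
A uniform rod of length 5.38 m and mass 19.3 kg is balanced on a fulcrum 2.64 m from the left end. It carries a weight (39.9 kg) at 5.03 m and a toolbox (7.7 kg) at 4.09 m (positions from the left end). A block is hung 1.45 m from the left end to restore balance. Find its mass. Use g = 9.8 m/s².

m ≈ 90.3 kg

Taking torques about the fulcrum (at 2.64 m from the left end):
Beam weight: 19.3 × 9.8 = 189.1 N down at 2.69 m → arm 0.05 m, τ = 189.1 × 0.05 = 9.455 N·m clockwise.
Weight: 39.9 × 9.8 = 391 N down at 5.03 m → arm 2.39 m, τ = 391 × 2.39 = 934.5 N·m clockwise.
Toolbox: 7.7 × 9.8 = 75.46 N down at 4.09 m → arm 1.45 m, τ = 75.46 × 1.45 = 109.4 N·m clockwise.
Net moment of known loads = 1053 N·m clockwise.
An unknown mass m at 1.45 m has arm 1.19 m; its moment is m·g·1.19 counterclockwise.
Setting net torque to zero: m × 9.8 × 1.19 = 1053 → m = 1053 / (9.8 × 1.19) = 90.3 kg.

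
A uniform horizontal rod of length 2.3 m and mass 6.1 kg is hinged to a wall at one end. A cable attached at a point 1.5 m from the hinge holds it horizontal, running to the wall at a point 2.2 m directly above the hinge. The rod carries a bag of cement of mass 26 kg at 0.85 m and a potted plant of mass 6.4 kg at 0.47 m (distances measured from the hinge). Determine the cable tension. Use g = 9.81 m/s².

Sum moments about the hinge (the unknown hinge reaction has zero arm there).
Beam weight: 6.1 × 9.81 = 59.84 N down at 1.15 m → arm 1.15 m, τ = 59.84 × 1.15 = 68.82 N·m clockwise.
Bag of cement: 26 × 9.81 = 255.1 N down at 0.85 m → arm 0.85 m, τ = 255.1 × 0.85 = 216.8 N·m clockwise.
Potted plant: 6.4 × 9.81 = 62.78 N down at 0.47 m → arm 0.47 m, τ = 62.78 × 0.47 = 29.51 N·m clockwise.
Total clockwise load moment = 315.1 N·m.
The cable tension T acts at 1.5 m; only its component perpendicular to the rod, T sinθ, produces torque. sinθ = h/√(h²+d²) = 2.2/√(2.2²+1.5²) = 0.8262.
For rotational equilibrium, T × 1.5 × 0.8262 = 315.1, so T = 315.1 / 1.239 = 254 N.

T ≈ 254 N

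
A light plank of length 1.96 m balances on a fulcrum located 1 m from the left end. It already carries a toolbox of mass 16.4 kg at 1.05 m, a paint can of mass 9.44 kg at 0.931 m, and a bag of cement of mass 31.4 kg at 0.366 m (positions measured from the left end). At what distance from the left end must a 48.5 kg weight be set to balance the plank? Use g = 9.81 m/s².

Taking torques about the fulcrum (at 1 m from the left end):
Toolbox: 16.4 × 9.81 = 160.9 N down at 1.05 m → arm 0.05 m, τ = 160.9 × 0.05 = 8.045 N·m clockwise.
Paint can: 9.44 × 9.81 = 92.61 N down at 0.931 m → arm 0.069 m, τ = 92.61 × 0.069 = 6.39 N·m counterclockwise.
Bag of cement: 31.4 × 9.81 = 308 N down at 0.366 m → arm 0.634 m, τ = 308 × 0.634 = 195.3 N·m counterclockwise.
Net moment of existing loads = 193.6 N·m counterclockwise.
The weight weighs 48.5 × 9.81 = 475.8 N and must supply an equal clockwise moment, so its lever arm about the fulcrum is 193.6 / 475.8 = 0.407 m.
That puts it at 1 + 0.407 = 1.41 m from the left end.

x ≈ 1.41 m from the left end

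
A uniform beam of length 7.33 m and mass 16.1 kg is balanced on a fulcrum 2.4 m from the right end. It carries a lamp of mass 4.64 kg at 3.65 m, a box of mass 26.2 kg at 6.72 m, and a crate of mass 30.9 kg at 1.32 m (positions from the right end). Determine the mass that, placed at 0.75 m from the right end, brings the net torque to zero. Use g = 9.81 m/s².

m ≈ 64.2 kg

Taking torques about the fulcrum (at 2.4 m from the right end):
Beam weight: 16.1 × 9.81 = 157.9 N down at 3.665 m → arm 1.265 m, τ = 157.9 × 1.265 = 199.7 N·m counterclockwise.
Lamp: 4.64 × 9.81 = 45.52 N down at 3.65 m → arm 1.25 m, τ = 45.52 × 1.25 = 56.9 N·m counterclockwise.
Box: 26.2 × 9.81 = 257 N down at 6.72 m → arm 4.32 m, τ = 257 × 4.32 = 1110 N·m counterclockwise.
Crate: 30.9 × 9.81 = 303.1 N down at 1.32 m → arm 1.08 m, τ = 303.1 × 1.08 = 327.3 N·m clockwise.
Net moment of known loads = 1039 N·m counterclockwise.
An unknown mass m at 0.75 m has arm 1.65 m; its moment is m·g·1.65 clockwise.
Setting net torque to zero: m × 9.81 × 1.65 = 1039 → m = 1039 / (9.81 × 1.65) = 64.2 kg.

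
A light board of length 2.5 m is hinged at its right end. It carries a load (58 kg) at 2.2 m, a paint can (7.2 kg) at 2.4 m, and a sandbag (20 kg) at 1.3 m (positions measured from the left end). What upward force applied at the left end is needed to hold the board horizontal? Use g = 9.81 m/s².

F ≈ 165 N

Sum moments about the right end (the unknown pivot reaction has zero arm there).
Load: 58 × 9.81 = 569 N down at 2.2 m → arm 0.3 m, τ = 569 × 0.3 = 170.7 N·m counterclockwise.
Paint can: 7.2 × 9.81 = 70.63 N down at 2.4 m → arm 0.1 m, τ = 70.63 × 0.1 = 7.063 N·m counterclockwise.
Sandbag: 20 × 9.81 = 196.2 N down at 1.3 m → arm 1.2 m, τ = 196.2 × 1.2 = 235.4 N·m counterclockwise.
Net moment of the loads = 413.2 N·m counterclockwise.
The upward force F acts at the left end, arm 2.5 m, giving F × 2.5 clockwise.
Balancing moments: F × 2.5 = 413.2, giving F = 413.2 / 2.5 = 165 N.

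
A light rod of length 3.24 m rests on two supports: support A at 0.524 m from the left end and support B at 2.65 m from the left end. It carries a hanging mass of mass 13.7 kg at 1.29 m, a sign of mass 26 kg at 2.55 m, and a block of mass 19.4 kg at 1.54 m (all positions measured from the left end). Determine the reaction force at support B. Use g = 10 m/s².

R_B ≈ 390 N

Choose support A as the axis so its reaction then has zero moment arm.
Hanging mass: 13.7 × 10 = 137 N down at 1.29 m → arm 0.766 m, τ = 137 × 0.766 = 104.9 N·m clockwise.
Sign: 26 × 10 = 260 N down at 2.55 m → arm 2.026 m, τ = 260 × 2.026 = 526.8 N·m clockwise.
Block: 19.4 × 10 = 194 N down at 1.54 m → arm 1.016 m, τ = 194 × 1.016 = 197.1 N·m clockwise.
Net load moment about support A = 828.8 N·m clockwise.
Reaction R at support B is upward at 2.65 m, arm 2.126 m → moment R × 2.126 counterclockwise.
For rotational equilibrium, R × 2.126 = 828.8, so R = 390 N.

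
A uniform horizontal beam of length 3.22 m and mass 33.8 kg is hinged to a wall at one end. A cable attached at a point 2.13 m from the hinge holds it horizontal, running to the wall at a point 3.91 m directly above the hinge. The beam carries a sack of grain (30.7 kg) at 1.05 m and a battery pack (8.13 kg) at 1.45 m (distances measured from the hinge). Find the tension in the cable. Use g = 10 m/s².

About the hinge:
Beam weight: 33.8 × 10 = 338 N down at 1.61 m → arm 1.61 m, τ = 338 × 1.61 = 544.2 N·m clockwise.
Sack of grain: 30.7 × 10 = 307 N down at 1.05 m → arm 1.05 m, τ = 307 × 1.05 = 322.4 N·m clockwise.
Battery pack: 8.13 × 10 = 81.3 N down at 1.45 m → arm 1.45 m, τ = 81.3 × 1.45 = 117.9 N·m clockwise.
Total clockwise load moment = 984.5 N·m.
The cable tension T acts at 2.13 m; only its component perpendicular to the beam, T sinθ, produces torque. sinθ = h/√(h²+d²) = 3.91/√(3.91²+2.13²) = 0.8782.
Setting net torque to zero: T × 2.13 × 0.8782 = 984.5 → T = 984.5 / 1.871 = 526 N.

T ≈ 526 N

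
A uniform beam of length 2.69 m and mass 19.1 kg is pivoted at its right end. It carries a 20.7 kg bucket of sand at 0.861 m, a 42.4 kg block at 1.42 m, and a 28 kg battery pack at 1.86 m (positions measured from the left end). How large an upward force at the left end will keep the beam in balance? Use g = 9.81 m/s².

About the right end:
Beam weight: 19.1 × 9.81 = 187.4 N down at 1.345 m → arm 1.345 m, τ = 187.4 × 1.345 = 252.1 N·m counterclockwise.
Bucket of sand: 20.7 × 9.81 = 203.1 N down at 0.861 m → arm 1.829 m, τ = 203.1 × 1.829 = 371.5 N·m counterclockwise.
Block: 42.4 × 9.81 = 415.9 N down at 1.42 m → arm 1.27 m, τ = 415.9 × 1.27 = 528.2 N·m counterclockwise.
Battery pack: 28 × 9.81 = 274.7 N down at 1.86 m → arm 0.83 m, τ = 274.7 × 0.83 = 228 N·m counterclockwise.
Net moment of the loads = 1380 N·m counterclockwise.
The upward force F acts at the left end, arm 2.69 m, giving F × 2.69 clockwise.
Balancing moments: F × 2.69 = 1380, giving F = 1380 / 2.69 = 513 N.

F ≈ 513 N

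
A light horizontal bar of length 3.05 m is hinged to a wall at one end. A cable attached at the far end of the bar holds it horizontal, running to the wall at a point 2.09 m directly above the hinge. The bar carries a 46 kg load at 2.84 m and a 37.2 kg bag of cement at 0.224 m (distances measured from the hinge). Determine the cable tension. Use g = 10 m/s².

Sum moments about the hinge (the unknown hinge reaction has zero arm there).
Load: 46 × 10 = 460 N down at 2.84 m → arm 2.84 m, τ = 460 × 2.84 = 1306 N·m clockwise.
Bag of cement: 37.2 × 10 = 372 N down at 0.224 m → arm 0.224 m, τ = 372 × 0.224 = 83.33 N·m clockwise.
Total clockwise load moment = 1389 N·m.
The cable tension T acts at 3.05 m; only its component perpendicular to the bar, T sinθ, produces torque. sinθ = h/√(h²+d²) = 2.09/√(2.09²+3.05²) = 0.5653.
Στ = 0 ⇒ T × 3.05 × 0.5653 = 1389 ⇒ T = 1389 / 1.724 = 806 N.

T ≈ 806 N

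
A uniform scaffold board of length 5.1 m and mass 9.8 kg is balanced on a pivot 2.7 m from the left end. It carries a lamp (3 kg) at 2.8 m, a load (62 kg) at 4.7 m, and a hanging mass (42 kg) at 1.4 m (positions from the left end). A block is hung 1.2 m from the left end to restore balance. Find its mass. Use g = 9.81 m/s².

About the pivot (at 2.7 m from the left end):
Beam weight: 9.8 × 9.81 = 96.14 N down at 2.55 m → arm 0.15 m, τ = 96.14 × 0.15 = 14.42 N·m counterclockwise.
Lamp: 3 × 9.81 = 29.43 N down at 2.8 m → arm 0.1 m, τ = 29.43 × 0.1 = 2.943 N·m clockwise.
Load: 62 × 9.81 = 608.2 N down at 4.7 m → arm 2 m, τ = 608.2 × 2 = 1216 N·m clockwise.
Hanging mass: 42 × 9.81 = 412 N down at 1.4 m → arm 1.3 m, τ = 412 × 1.3 = 535.6 N·m counterclockwise.
Net moment of known loads = 668.9 N·m clockwise.
An unknown mass m at 1.2 m has arm 1.5 m; its moment is m·g·1.5 counterclockwise.
Setting net torque to zero: m × 9.81 × 1.5 = 668.9 → m = 668.9 / (9.81 × 1.5) = 45.5 kg.

m ≈ 45.5 kg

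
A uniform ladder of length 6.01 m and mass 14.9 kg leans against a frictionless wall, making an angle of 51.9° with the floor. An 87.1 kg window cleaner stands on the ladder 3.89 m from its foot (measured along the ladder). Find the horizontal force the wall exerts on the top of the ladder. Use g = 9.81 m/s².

About the foot of the ladder:
Ladder weight 14.9×9.81 = 146.2 N acts at 3.005 m along the ladder; its horizontal arm is 3.005·cos51.9° = 1.854 m → τ = 271.1 N·m clockwise.
Window cleaner: 87.1×9.81 = 854.5 N at 3.89 m → arm 2.4 m → τ = 2051 N·m clockwise.
Wall normal N acts horizontally at the top; its moment arm is the height L sinθ = 6.01·sin51.9° = 4.729 m, counterclockwise.
Στ = 0 ⇒ N × 4.729 = 2322 ⇒ N = 491 N.

N_wall ≈ 491 N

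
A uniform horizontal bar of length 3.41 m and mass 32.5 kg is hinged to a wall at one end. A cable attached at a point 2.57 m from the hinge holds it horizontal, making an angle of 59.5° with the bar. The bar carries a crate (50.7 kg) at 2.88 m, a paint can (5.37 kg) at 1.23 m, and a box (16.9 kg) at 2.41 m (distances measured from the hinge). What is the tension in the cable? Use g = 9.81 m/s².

Choose the hinge as the axis so the unknown hinge reaction has zero arm there.
Beam weight: 32.5 × 9.81 = 318.8 N down at 1.705 m → arm 1.705 m, τ = 318.8 × 1.705 = 543.6 N·m clockwise.
Crate: 50.7 × 9.81 = 497.4 N down at 2.88 m → arm 2.88 m, τ = 497.4 × 2.88 = 1433 N·m clockwise.
Paint can: 5.37 × 9.81 = 52.68 N down at 1.23 m → arm 1.23 m, τ = 52.68 × 1.23 = 64.8 N·m clockwise.
Box: 16.9 × 9.81 = 165.8 N down at 2.41 m → arm 2.41 m, τ = 165.8 × 2.41 = 399.6 N·m clockwise.
Total clockwise load moment = 2441 N·m.
The cable tension T acts at 2.57 m; only its component perpendicular to the bar, T sinθ, produces torque. sin 59.5° = 0.8616.
For rotational equilibrium, T × 2.57 × 0.8616 = 2441, so T = 2441 / 2.214 = 1100 N.

T ≈ 1100 N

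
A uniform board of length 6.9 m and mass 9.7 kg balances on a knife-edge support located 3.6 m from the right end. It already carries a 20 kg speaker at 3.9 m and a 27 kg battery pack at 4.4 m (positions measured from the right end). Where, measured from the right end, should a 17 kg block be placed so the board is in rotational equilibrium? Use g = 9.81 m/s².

Sum moments about the knife-edge support (at 3.6 m from the right end) (the support reaction has zero arm there).
Beam weight: 9.7 × 9.81 = 95.16 N down at 3.45 m → arm 0.15 m, τ = 95.16 × 0.15 = 14.27 N·m clockwise.
Speaker: 20 × 9.81 = 196.2 N down at 3.9 m → arm 0.3 m, τ = 196.2 × 0.3 = 58.86 N·m counterclockwise.
Battery pack: 27 × 9.81 = 264.9 N down at 4.4 m → arm 0.8 m, τ = 264.9 × 0.8 = 211.9 N·m counterclockwise.
Net moment of existing loads = 256.5 N·m counterclockwise.
The block weighs 17 × 9.81 = 166.8 N and must supply an equal clockwise moment, so its lever arm about the knife-edge support is 256.5 / 166.8 = 1.54 m.
That puts it at 3.6 − 1.54 = 2.06 m from the right end.

x ≈ 2.06 m from the right end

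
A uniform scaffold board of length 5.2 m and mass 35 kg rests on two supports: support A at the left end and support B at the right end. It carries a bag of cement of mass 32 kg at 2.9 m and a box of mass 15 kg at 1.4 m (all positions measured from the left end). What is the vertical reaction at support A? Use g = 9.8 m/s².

Sum moments about support B (its reaction then has zero moment arm).
Beam weight: 35 × 9.8 = 343 N down at 2.6 m → arm 2.6 m, τ = 343 × 2.6 = 891.8 N·m counterclockwise.
Bag of cement: 32 × 9.8 = 313.6 N down at 2.9 m → arm 2.3 m, τ = 313.6 × 2.3 = 721.3 N·m counterclockwise.
Box: 15 × 9.8 = 147 N down at 1.4 m → arm 3.8 m, τ = 147 × 3.8 = 558.6 N·m counterclockwise.
Net load moment about support B = 2172 N·m counterclockwise.
Reaction R at support A is upward at 0 m, arm 5.2 m → moment R × 5.2 clockwise.
Στ = 0 ⇒ R × 5.2 = 2172 ⇒ R = 418 N.

R_A ≈ 418 N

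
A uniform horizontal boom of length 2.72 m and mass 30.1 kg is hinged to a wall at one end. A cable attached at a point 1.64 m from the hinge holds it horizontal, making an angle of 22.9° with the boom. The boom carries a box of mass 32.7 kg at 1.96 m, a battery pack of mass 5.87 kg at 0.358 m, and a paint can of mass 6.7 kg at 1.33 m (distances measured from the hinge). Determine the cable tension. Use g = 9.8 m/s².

About the hinge:
Beam weight: 30.1 × 9.8 = 295 N down at 1.36 m → arm 1.36 m, τ = 295 × 1.36 = 401.2 N·m clockwise.
Box: 32.7 × 9.8 = 320.5 N down at 1.96 m → arm 1.96 m, τ = 320.5 × 1.96 = 628.2 N·m clockwise.
Battery pack: 5.87 × 9.8 = 57.53 N down at 0.358 m → arm 0.358 m, τ = 57.53 × 0.358 = 20.6 N·m clockwise.
Paint can: 6.7 × 9.8 = 65.66 N down at 1.33 m → arm 1.33 m, τ = 65.66 × 1.33 = 87.33 N·m clockwise.
Total clockwise load moment = 1137 N·m.
The cable tension T acts at 1.64 m; only its component perpendicular to the boom, T sinθ, produces torque. sin 22.9° = 0.3891.
Balancing moments: T × 1.64 × 0.3891 = 1137, giving T = 1137 / 0.6381 = 1780 N.

T ≈ 1780 N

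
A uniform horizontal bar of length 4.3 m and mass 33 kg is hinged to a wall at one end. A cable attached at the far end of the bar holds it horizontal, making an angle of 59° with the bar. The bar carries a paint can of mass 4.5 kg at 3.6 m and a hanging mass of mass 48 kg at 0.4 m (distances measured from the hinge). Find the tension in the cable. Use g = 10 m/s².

Take moments about the hinge.
Beam weight: 33 × 10 = 330 N down at 2.15 m → arm 2.15 m, τ = 330 × 2.15 = 709.5 N·m clockwise.
Paint can: 4.5 × 10 = 45 N down at 3.6 m → arm 3.6 m, τ = 45 × 3.6 = 162 N·m clockwise.
Hanging mass: 48 × 10 = 480 N down at 0.4 m → arm 0.4 m, τ = 480 × 0.4 = 192 N·m clockwise.
Total clockwise load moment = 1064 N·m.
The cable tension T acts at 4.3 m; only its component perpendicular to the bar, T sinθ, produces torque. sin 59° = 0.8572.
For rotational equilibrium, T × 4.3 × 0.8572 = 1064, so T = 1064 / 3.686 = 289 N.

T ≈ 289 N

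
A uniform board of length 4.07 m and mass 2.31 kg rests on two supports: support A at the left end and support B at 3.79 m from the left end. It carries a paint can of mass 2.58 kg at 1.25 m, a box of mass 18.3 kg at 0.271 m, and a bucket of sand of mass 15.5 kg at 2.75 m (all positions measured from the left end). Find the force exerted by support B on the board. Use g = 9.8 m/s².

R_B ≈ 144 N

Sum moments about support A (its reaction then has zero moment arm).
Beam weight: 2.31 × 9.8 = 22.64 N down at 2.035 m → arm 2.035 m, τ = 22.64 × 2.035 = 46.07 N·m clockwise.
Paint can: 2.58 × 9.8 = 25.28 N down at 1.25 m → arm 1.25 m, τ = 25.28 × 1.25 = 31.6 N·m clockwise.
Box: 18.3 × 9.8 = 179.3 N down at 0.271 m → arm 0.271 m, τ = 179.3 × 0.271 = 48.59 N·m clockwise.
Bucket of sand: 15.5 × 9.8 = 151.9 N down at 2.75 m → arm 2.75 m, τ = 151.9 × 2.75 = 417.7 N·m clockwise.
Net load moment about support A = 544 N·m clockwise.
Reaction R at support B is upward at 3.79 m, arm 3.79 m → moment R × 3.79 counterclockwise.
Στ = 0 ⇒ R × 3.79 = 544 ⇒ R = 144 N.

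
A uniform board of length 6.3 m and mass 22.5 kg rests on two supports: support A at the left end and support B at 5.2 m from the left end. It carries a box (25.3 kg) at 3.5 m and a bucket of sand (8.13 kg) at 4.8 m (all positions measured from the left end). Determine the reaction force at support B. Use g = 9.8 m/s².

R_B ≈ 374 N

Taking torques about support A:
Beam weight: 22.5 × 9.8 = 220.5 N down at 3.15 m → arm 3.15 m, τ = 220.5 × 3.15 = 694.6 N·m clockwise.
Box: 25.3 × 9.8 = 247.9 N down at 3.5 m → arm 3.5 m, τ = 247.9 × 3.5 = 867.6 N·m clockwise.
Bucket of sand: 8.13 × 9.8 = 79.67 N down at 4.8 m → arm 4.8 m, τ = 79.67 × 4.8 = 382.4 N·m clockwise.
Net load moment about support A = 1945 N·m clockwise.
Reaction R at support B is upward at 5.2 m, arm 5.2 m → moment R × 5.2 counterclockwise.
Στ = 0 ⇒ R × 5.2 = 1945 ⇒ R = 374 N.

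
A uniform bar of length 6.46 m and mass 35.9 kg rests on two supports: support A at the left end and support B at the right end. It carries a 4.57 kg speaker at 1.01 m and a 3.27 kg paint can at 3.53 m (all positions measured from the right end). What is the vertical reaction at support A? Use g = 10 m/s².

Take moments about support B.
Beam weight: 35.9 × 10 = 359 N down at 3.23 m → arm 3.23 m, τ = 359 × 3.23 = 1160 N·m counterclockwise.
Speaker: 4.57 × 10 = 45.7 N down at 1.01 m → arm 1.01 m, τ = 45.7 × 1.01 = 46.16 N·m counterclockwise.
Paint can: 3.27 × 10 = 32.7 N down at 3.53 m → arm 3.53 m, τ = 32.7 × 3.53 = 115.4 N·m counterclockwise.
Net load moment about support B = 1322 N·m counterclockwise.
Reaction R at support A is upward at 6.46 m, arm 6.46 m → moment R × 6.46 clockwise.
For rotational equilibrium, R × 6.46 = 1322, so R = 205 N.

R_A ≈ 205 N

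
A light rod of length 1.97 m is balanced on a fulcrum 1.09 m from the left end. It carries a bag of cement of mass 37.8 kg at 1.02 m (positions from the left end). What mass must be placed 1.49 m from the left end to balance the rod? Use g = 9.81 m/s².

m ≈ 6.62 kg

Sum moments about the fulcrum (at 1.09 m from the left end) (the support reaction has zero arm there).
Bag of cement: 37.8 × 9.81 = 370.8 N down at 1.02 m → arm 0.07 m, τ = 370.8 × 0.07 = 25.96 N·m counterclockwise.
Net moment of known loads = 25.96 N·m counterclockwise.
An unknown mass m at 1.49 m has arm 0.4 m; its moment is m·g·0.4 clockwise.
Setting net torque to zero: m × 9.81 × 0.4 = 25.96 → m = 25.96 / (9.81 × 0.4) = 6.62 kg.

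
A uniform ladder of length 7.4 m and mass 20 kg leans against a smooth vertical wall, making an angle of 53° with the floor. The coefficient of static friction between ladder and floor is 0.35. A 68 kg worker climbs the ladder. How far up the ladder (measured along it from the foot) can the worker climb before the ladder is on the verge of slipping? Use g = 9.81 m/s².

Sum moments about the foot of the ladder (the floor normal and friction both act there and drop out).
Ladder weight 20×9.81 = 196.2 N acts at 3.7 m along the ladder; its horizontal arm is 3.7·cos53° = 2.227 m → τ = 436.9 N·m clockwise.
Worker weight 68×9.81 = 667.1 N at distance d → arm d·cos53° → τ = 667.1·d·0.6018 clockwise.
Wall normal N at the top has arm L sinθ = 5.91 m counterclockwise, so Στ = 0 gives N·5.91 = 436.9 + 401.5·d.
ΣFy = 0 ⇒ N_floor = 863.3 N, so the maximum friction is μ_s·N_floor = 0.35×863.3 = 302.2 N. ΣFx = 0 ⇒ N_wall = f, so at the slipping point N = 302.2 N.
Substituting: 302.2×5.91 = 436.9 + 401.5·d ⇒ d = (1786 − 436.9) / 401.5 = 3.36 m.

d ≈ 3.36 m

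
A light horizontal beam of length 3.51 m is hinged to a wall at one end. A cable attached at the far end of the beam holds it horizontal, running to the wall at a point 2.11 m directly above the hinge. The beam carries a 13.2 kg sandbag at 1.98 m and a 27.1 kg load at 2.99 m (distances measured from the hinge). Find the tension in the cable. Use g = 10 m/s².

T ≈ 593 N

Sum moments about the hinge (the unknown hinge reaction has zero arm there).
Sandbag: 13.2 × 10 = 132 N down at 1.98 m → arm 1.98 m, τ = 132 × 1.98 = 261.4 N·m clockwise.
Load: 27.1 × 10 = 271 N down at 2.99 m → arm 2.99 m, τ = 271 × 2.99 = 810.3 N·m clockwise.
Total clockwise load moment = 1072 N·m.
The cable tension T acts at 3.51 m; only its component perpendicular to the beam, T sinθ, produces torque. sinθ = h/√(h²+d²) = 2.11/√(2.11²+3.51²) = 0.5152.
Setting net torque to zero: T × 3.51 × 0.5152 = 1072 → T = 1072 / 1.808 = 593 N.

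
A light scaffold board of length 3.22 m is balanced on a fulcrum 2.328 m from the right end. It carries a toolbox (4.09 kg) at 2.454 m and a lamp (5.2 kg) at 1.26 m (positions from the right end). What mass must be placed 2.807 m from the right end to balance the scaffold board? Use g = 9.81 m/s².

m ≈ 10.5 kg

Taking torques about the fulcrum (at 2.328 m from the right end):
Toolbox: 4.09 × 9.81 = 40.12 N down at 2.454 m → arm 0.126 m, τ = 40.12 × 0.126 = 5.055 N·m counterclockwise.
Lamp: 5.2 × 9.81 = 51.01 N down at 1.26 m → arm 1.068 m, τ = 51.01 × 1.068 = 54.48 N·m clockwise.
Net moment of known loads = 49.42 N·m clockwise.
An unknown mass m at 2.807 m has arm 0.479 m; its moment is m·g·0.479 counterclockwise.
Στ = 0 ⇒ m × 9.81 × 0.479 = 49.42 ⇒ m = 49.42 / (9.81 × 0.479) = 10.5 kg.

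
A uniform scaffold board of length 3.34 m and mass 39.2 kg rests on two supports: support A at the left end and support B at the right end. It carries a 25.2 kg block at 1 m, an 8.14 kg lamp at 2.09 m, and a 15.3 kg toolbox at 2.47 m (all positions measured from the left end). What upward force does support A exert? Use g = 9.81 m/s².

Take moments about support B.
Beam weight: 39.2 × 9.81 = 384.6 N down at 1.67 m → arm 1.67 m, τ = 384.6 × 1.67 = 642.3 N·m counterclockwise.
Block: 25.2 × 9.81 = 247.2 N down at 1 m → arm 2.34 m, τ = 247.2 × 2.34 = 578.4 N·m counterclockwise.
Lamp: 8.14 × 9.81 = 79.85 N down at 2.09 m → arm 1.25 m, τ = 79.85 × 1.25 = 99.81 N·m counterclockwise.
Toolbox: 15.3 × 9.81 = 150.1 N down at 2.47 m → arm 0.87 m, τ = 150.1 × 0.87 = 130.6 N·m counterclockwise.
Net load moment about support B = 1451 N·m counterclockwise.
Reaction R at support A is upward at 0 m, arm 3.34 m → moment R × 3.34 clockwise.
Setting net torque to zero: R × 3.34 = 1451 → R = 434 N.

R_A ≈ 434 N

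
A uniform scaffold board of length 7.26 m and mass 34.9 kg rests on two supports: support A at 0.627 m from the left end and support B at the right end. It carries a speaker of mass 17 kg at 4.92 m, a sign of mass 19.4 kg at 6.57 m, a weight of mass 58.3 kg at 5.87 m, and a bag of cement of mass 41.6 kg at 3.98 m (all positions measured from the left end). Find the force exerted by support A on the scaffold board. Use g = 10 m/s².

R_A ≈ 599 N

Sum moments about support B (its reaction then has zero moment arm).
Beam weight: 34.9 × 10 = 349 N down at 3.63 m → arm 3.63 m, τ = 349 × 3.63 = 1267 N·m counterclockwise.
Speaker: 17 × 10 = 170 N down at 4.92 m → arm 2.34 m, τ = 170 × 2.34 = 397.8 N·m counterclockwise.
Sign: 19.4 × 10 = 194 N down at 6.57 m → arm 0.69 m, τ = 194 × 0.69 = 133.9 N·m counterclockwise.
Weight: 58.3 × 10 = 583 N down at 5.87 m → arm 1.39 m, τ = 583 × 1.39 = 810.4 N·m counterclockwise.
Bag of cement: 41.6 × 10 = 416 N down at 3.98 m → arm 3.28 m, τ = 416 × 3.28 = 1364 N·m counterclockwise.
Net load moment about support B = 3973 N·m counterclockwise.
Reaction R at support A is upward at 0.627 m, arm 6.633 m → moment R × 6.633 clockwise.
Στ = 0 ⇒ R × 6.633 = 3973 ⇒ R = 599 N.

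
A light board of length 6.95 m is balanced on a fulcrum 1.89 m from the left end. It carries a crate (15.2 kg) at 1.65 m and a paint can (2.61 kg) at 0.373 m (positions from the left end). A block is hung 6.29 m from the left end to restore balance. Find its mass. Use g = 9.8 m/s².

m ≈ 1.73 kg

Taking torques about the fulcrum (at 1.89 m from the left end):
Crate: 15.2 × 9.8 = 149 N down at 1.65 m → arm 0.24 m, τ = 149 × 0.24 = 35.76 N·m counterclockwise.
Paint can: 2.61 × 9.8 = 25.58 N down at 0.373 m → arm 1.517 m, τ = 25.58 × 1.517 = 38.8 N·m counterclockwise.
Net moment of known loads = 74.56 N·m counterclockwise.
An unknown mass m at 6.29 m has arm 4.4 m; its moment is m·g·4.4 clockwise.
For rotational equilibrium, m × 9.8 × 4.4 = 74.56, so m = 74.56 / (9.8 × 4.4) = 1.73 kg.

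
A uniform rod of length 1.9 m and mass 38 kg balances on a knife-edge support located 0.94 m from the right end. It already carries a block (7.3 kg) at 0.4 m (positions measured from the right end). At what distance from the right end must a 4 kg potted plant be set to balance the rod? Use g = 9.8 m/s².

x ≈ 1.83 m from the right end

About the knife-edge support (at 0.94 m from the right end):
Beam weight: 38 × 9.8 = 372.4 N down at 0.95 m → arm 0.01 m, τ = 372.4 × 0.01 = 3.724 N·m counterclockwise.
Block: 7.3 × 9.8 = 71.54 N down at 0.4 m → arm 0.54 m, τ = 71.54 × 0.54 = 38.63 N·m clockwise.
Net moment of existing loads = 34.91 N·m clockwise.
The potted plant weighs 4 × 9.8 = 39.2 N and must supply an equal counterclockwise moment, so its lever arm about the knife-edge support is 34.91 / 39.2 = 0.891 m.
That puts it at 0.94 + 0.891 = 1.83 m from the right end.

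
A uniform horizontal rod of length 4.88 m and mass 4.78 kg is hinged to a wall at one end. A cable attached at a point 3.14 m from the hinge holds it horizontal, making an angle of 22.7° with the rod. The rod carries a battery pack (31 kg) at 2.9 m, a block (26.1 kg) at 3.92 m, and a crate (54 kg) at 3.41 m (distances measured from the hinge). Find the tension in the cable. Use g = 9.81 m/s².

T ≈ 3140 N

Sum moments about the hinge (the unknown hinge reaction has zero arm there).
Beam weight: 4.78 × 9.81 = 46.89 N down at 2.44 m → arm 2.44 m, τ = 46.89 × 2.44 = 114.4 N·m clockwise.
Battery pack: 31 × 9.81 = 304.1 N down at 2.9 m → arm 2.9 m, τ = 304.1 × 2.9 = 881.9 N·m clockwise.
Block: 26.1 × 9.81 = 256 N down at 3.92 m → arm 3.92 m, τ = 256 × 3.92 = 1004 N·m clockwise.
Crate: 54 × 9.81 = 529.7 N down at 3.41 m → arm 3.41 m, τ = 529.7 × 3.41 = 1806 N·m clockwise.
Total clockwise load moment = 3806 N·m.
The cable tension T acts at 3.14 m; only its component perpendicular to the rod, T sinθ, produces torque. sin 22.7° = 0.3859.
Στ = 0 ⇒ T × 3.14 × 0.3859 = 3806 ⇒ T = 3806 / 1.212 = 3140 N.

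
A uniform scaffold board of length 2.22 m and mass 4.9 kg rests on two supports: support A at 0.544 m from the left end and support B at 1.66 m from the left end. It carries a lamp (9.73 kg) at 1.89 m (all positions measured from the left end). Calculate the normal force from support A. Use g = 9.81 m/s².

R_A ≈ 4.02 N

Take moments about support B.
Beam weight: 4.9 × 9.81 = 48.07 N down at 1.11 m → arm 0.55 m, τ = 48.07 × 0.55 = 26.44 N·m counterclockwise.
Lamp: 9.73 × 9.81 = 95.45 N down at 1.89 m → arm 0.23 m, τ = 95.45 × 0.23 = 21.95 N·m clockwise.
Net load moment about support B = 4.49 N·m counterclockwise.
Reaction R at support A is upward at 0.544 m, arm 1.116 m → moment R × 1.116 clockwise.
Στ = 0 ⇒ R × 1.116 = 4.49 ⇒ R = 4.02 N.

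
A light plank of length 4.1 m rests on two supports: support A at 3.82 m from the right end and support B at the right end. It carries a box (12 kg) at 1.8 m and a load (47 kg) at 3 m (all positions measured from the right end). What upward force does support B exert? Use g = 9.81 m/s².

R_B ≈ 161 N

Sum moments about support A (its reaction then has zero moment arm).
Box: 12 × 9.81 = 117.7 N down at 1.8 m → arm 2.02 m, τ = 117.7 × 2.02 = 237.8 N·m clockwise.
Load: 47 × 9.81 = 461.1 N down at 3 m → arm 0.82 m, τ = 461.1 × 0.82 = 378.1 N·m clockwise.
Net load moment about support A = 615.9 N·m clockwise.
Reaction R at support B is upward at 0 m, arm 3.82 m → moment R × 3.82 counterclockwise.
Setting net torque to zero: R × 3.82 = 615.9 → R = 161 N.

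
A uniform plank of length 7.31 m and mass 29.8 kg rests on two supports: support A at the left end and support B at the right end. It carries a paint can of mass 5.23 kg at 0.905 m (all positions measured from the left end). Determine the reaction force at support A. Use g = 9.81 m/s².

Take moments about support B.
Beam weight: 29.8 × 9.81 = 292.3 N down at 3.655 m → arm 3.655 m, τ = 292.3 × 3.655 = 1068 N·m counterclockwise.
Paint can: 5.23 × 9.81 = 51.31 N down at 0.905 m → arm 6.405 m, τ = 51.31 × 6.405 = 328.6 N·m counterclockwise.
Net load moment about support B = 1397 N·m counterclockwise.
Reaction R at support A is upward at 0 m, arm 7.31 m → moment R × 7.31 clockwise.
Setting net torque to zero: R × 7.31 = 1397 → R = 191 N.

R_A ≈ 191 N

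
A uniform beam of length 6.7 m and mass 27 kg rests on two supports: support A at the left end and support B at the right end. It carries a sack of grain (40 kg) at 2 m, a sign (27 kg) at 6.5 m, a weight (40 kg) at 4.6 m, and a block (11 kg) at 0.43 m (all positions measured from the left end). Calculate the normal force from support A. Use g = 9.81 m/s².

R_A ≈ 640 N

Taking torques about support B:
Beam weight: 27 × 9.81 = 264.9 N down at 3.35 m → arm 3.35 m, τ = 264.9 × 3.35 = 887.4 N·m counterclockwise.
Sack of grain: 40 × 9.81 = 392.4 N down at 2 m → arm 4.7 m, τ = 392.4 × 4.7 = 1844 N·m counterclockwise.
Sign: 27 × 9.81 = 264.9 N down at 6.5 m → arm 0.2 m, τ = 264.9 × 0.2 = 52.98 N·m counterclockwise.
Weight: 40 × 9.81 = 392.4 N down at 4.6 m → arm 2.1 m, τ = 392.4 × 2.1 = 824 N·m counterclockwise.
Block: 11 × 9.81 = 107.9 N down at 0.43 m → arm 6.27 m, τ = 107.9 × 6.27 = 676.5 N·m counterclockwise.
Net load moment about support B = 4285 N·m counterclockwise.
Reaction R at support A is upward at 0 m, arm 6.7 m → moment R × 6.7 clockwise.
For rotational equilibrium, R × 6.7 = 4285, so R = 640 N.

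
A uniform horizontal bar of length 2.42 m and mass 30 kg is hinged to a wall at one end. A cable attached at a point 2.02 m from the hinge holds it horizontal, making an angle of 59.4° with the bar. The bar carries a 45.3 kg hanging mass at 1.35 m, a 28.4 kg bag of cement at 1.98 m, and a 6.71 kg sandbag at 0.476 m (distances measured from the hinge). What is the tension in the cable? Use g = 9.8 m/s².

T ≈ 884 N

Taking torques about the hinge:
Beam weight: 30 × 9.8 = 294 N down at 1.21 m → arm 1.21 m, τ = 294 × 1.21 = 355.7 N·m clockwise.
Hanging mass: 45.3 × 9.8 = 443.9 N down at 1.35 m → arm 1.35 m, τ = 443.9 × 1.35 = 599.3 N·m clockwise.
Bag of cement: 28.4 × 9.8 = 278.3 N down at 1.98 m → arm 1.98 m, τ = 278.3 × 1.98 = 551 N·m clockwise.
Sandbag: 6.71 × 9.8 = 65.76 N down at 0.476 m → arm 0.476 m, τ = 65.76 × 0.476 = 31.3 N·m clockwise.
Total clockwise load moment = 1537 N·m.
The cable tension T acts at 2.02 m; only its component perpendicular to the bar, T sinθ, produces torque. sin 59.4° = 0.8607.
Setting net torque to zero: T × 2.02 × 0.8607 = 1537 → T = 1537 / 1.739 = 884 N.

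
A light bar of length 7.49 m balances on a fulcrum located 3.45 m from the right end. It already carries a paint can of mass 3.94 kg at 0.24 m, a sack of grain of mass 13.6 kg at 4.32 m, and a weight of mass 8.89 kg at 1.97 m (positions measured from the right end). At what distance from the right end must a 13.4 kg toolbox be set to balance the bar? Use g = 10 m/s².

x ≈ 4.49 m from the right end

About the fulcrum (at 3.45 m from the right end):
Paint can: 3.94 × 10 = 39.4 N down at 0.24 m → arm 3.21 m, τ = 39.4 × 3.21 = 126.5 N·m clockwise.
Sack of grain: 13.6 × 10 = 136 N down at 4.32 m → arm 0.87 m, τ = 136 × 0.87 = 118.3 N·m counterclockwise.
Weight: 8.89 × 10 = 88.9 N down at 1.97 m → arm 1.48 m, τ = 88.9 × 1.48 = 131.6 N·m clockwise.
Net moment of existing loads = 139.8 N·m clockwise.
The toolbox weighs 13.4 × 10 = 134 N and must supply an equal counterclockwise moment, so its lever arm about the fulcrum is 139.8 / 134 = 1.04 m.
That puts it at 3.45 + 1.04 = 4.49 m from the right end.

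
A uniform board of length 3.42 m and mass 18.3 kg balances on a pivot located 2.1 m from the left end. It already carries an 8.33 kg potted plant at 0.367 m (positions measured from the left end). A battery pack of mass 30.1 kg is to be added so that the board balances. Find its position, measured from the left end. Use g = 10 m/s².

Taking torques about the pivot (at 2.1 m from the left end):
Beam weight: 18.3 × 10 = 183 N down at 1.71 m → arm 0.39 m, τ = 183 × 0.39 = 71.37 N·m counterclockwise.
Potted plant: 8.33 × 10 = 83.3 N down at 0.367 m → arm 1.733 m, τ = 83.3 × 1.733 = 144.4 N·m counterclockwise.
Net moment of existing loads = 215.8 N·m counterclockwise.
The battery pack weighs 30.1 × 10 = 301 N and must supply an equal clockwise moment, so its lever arm about the pivot is 215.8 / 301 = 0.717 m.
That puts it at 2.1 + 0.717 = 2.82 m from the left end.

x ≈ 2.82 m from the left end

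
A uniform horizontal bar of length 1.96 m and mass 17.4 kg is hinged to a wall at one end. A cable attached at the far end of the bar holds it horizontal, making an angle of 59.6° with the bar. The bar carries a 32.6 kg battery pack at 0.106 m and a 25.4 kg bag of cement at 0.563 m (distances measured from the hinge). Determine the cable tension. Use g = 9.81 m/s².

T ≈ 202 N

Choose the hinge as the axis so the unknown hinge reaction has zero arm there.
Beam weight: 17.4 × 9.81 = 170.7 N down at 0.98 m → arm 0.98 m, τ = 170.7 × 0.98 = 167.3 N·m clockwise.
Battery pack: 32.6 × 9.81 = 319.8 N down at 0.106 m → arm 0.106 m, τ = 319.8 × 0.106 = 33.9 N·m clockwise.
Bag of cement: 25.4 × 9.81 = 249.2 N down at 0.563 m → arm 0.563 m, τ = 249.2 × 0.563 = 140.3 N·m clockwise.
Total clockwise load moment = 341.5 N·m.
The cable tension T acts at 1.96 m; only its component perpendicular to the bar, T sinθ, produces torque. sin 59.6° = 0.8625.
Balancing moments: T × 1.96 × 0.8625 = 341.5, giving T = 341.5 / 1.691 = 202 N.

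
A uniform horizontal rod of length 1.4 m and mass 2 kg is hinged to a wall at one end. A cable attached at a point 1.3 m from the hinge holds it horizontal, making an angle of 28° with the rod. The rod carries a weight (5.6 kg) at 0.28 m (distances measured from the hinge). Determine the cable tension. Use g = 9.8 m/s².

T ≈ 47.7 N

Sum moments about the hinge (the unknown hinge reaction has zero arm there).
Beam weight: 2 × 9.8 = 19.6 N down at 0.7 m → arm 0.7 m, τ = 19.6 × 0.7 = 13.72 N·m clockwise.
Weight: 5.6 × 9.8 = 54.88 N down at 0.28 m → arm 0.28 m, τ = 54.88 × 0.28 = 15.37 N·m clockwise.
Total clockwise load moment = 29.09 N·m.
The cable tension T acts at 1.3 m; only its component perpendicular to the rod, T sinθ, produces torque. sin 28° = 0.4695.
Setting net torque to zero: T × 1.3 × 0.4695 = 29.09 → T = 29.09 / 0.6103 = 47.7 N.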